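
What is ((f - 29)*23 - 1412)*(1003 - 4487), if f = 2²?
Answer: 6922708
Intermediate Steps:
f = 4
((f - 29)*23 - 1412)*(1003 - 4487) = ((4 - 29)*23 - 1412)*(1003 - 4487) = (-25*23 - 1412)*(-3484) = (-575 - 1412)*(-3484) = -1987*(-3484) = 6922708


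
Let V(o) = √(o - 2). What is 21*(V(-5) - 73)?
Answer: -1533 + 21*I*√7 ≈ -1533.0 + 55.561*I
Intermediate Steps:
V(o) = √(-2 + o)
21*(V(-5) - 73) = 21*(√(-2 - 5) - 73) = 21*(√(-7) - 73) = 21*(I*√7 - 73) = 21*(-73 + I*√7) = -1533 + 21*I*√7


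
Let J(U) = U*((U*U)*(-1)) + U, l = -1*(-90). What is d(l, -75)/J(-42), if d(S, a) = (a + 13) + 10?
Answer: -26/37023 ≈ -0.00070227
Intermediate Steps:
l = 90
d(S, a) = 23 + a (d(S, a) = (13 + a) + 10 = 23 + a)
J(U) = U - U³ (J(U) = U*(U²*(-1)) + U = U*(-U²) + U = -U³ + U = U - U³)
d(l, -75)/J(-42) = (23 - 75)/(-42 - 1*(-42)³) = -52/(-42 - 1*(-74088)) = -52/(-42 + 74088) = -52/74046 = -52*1/74046 = -26/37023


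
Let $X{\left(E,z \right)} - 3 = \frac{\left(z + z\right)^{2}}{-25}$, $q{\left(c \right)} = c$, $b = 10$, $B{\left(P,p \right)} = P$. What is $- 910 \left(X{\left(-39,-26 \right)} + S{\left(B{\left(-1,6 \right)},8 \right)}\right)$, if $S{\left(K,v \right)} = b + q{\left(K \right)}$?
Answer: $\frac{437528}{5} \approx 87506.0$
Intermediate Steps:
$X{\left(E,z \right)} = 3 - \frac{4 z^{2}}{25}$ ($X{\left(E,z \right)} = 3 + \frac{\left(z + z\right)^{2}}{-25} = 3 + \left(2 z\right)^{2} \left(- \frac{1}{25}\right) = 3 + 4 z^{2} \left(- \frac{1}{25}\right) = 3 - \frac{4 z^{2}}{25}$)
$S{\left(K,v \right)} = 10 + K$
$- 910 \left(X{\left(-39,-26 \right)} + S{\left(B{\left(-1,6 \right)},8 \right)}\right) = - 910 \left(\left(3 - \frac{4 \left(-26\right)^{2}}{25}\right) + \left(10 - 1\right)\right) = - 910 \left(\left(3 - \frac{2704}{25}\right) + 9\right) = - 910 \left(- \frac{2629}{25} + 9\right) = \left(-910\right) \left(- \frac{2404}{25}\right) = \frac{437528}{5}$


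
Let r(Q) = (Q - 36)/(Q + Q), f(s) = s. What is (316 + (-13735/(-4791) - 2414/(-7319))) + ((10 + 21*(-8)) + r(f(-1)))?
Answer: 12602245015/70130658 ≈ 179.70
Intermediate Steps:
r(Q) = (-36 + Q)/(2*Q) (r(Q) = (-36 + Q)/((2*Q)) = (-36 + Q)*(1/(2*Q)) = (-36 + Q)/(2*Q))
(316 + (-13735/(-4791) - 2414/(-7319))) + ((10 + 21*(-8)) + r(f(-1))) = (316 + (-13735/(-4791) - 2414/(-7319))) + ((10 + 21*(-8)) + (½)*(-36 - 1)/(-1)) = (316 + (-13735*(-1/4791) - 2414*(-1/7319))) + ((10 - 168) + (½)*(-1)*(-37)) = (316 + (13735/4791 + 2414/7319)) + (-158 + 37/2) = (316 + 112091939/35065329) - 279/2 = 11192735903/35065329 - 279/2 = 12602245015/70130658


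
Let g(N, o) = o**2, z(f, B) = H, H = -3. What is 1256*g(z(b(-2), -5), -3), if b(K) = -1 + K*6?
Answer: 11304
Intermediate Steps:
b(K) = -1 + 6*K
z(f, B) = -3
1256*g(z(b(-2), -5), -3) = 1256*(-3)**2 = 1256*9 = 11304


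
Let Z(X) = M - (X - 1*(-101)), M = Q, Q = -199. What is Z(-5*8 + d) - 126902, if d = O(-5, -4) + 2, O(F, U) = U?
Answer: -127160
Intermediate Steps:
M = -199
d = -2 (d = -4 + 2 = -2)
Z(X) = -300 - X (Z(X) = -199 - (X - 1*(-101)) = -199 - (X + 101) = -199 - (101 + X) = -199 + (-101 - X) = -300 - X)
Z(-5*8 + d) - 126902 = (-300 - (-5*8 - 2)) - 126902 = (-300 - (-40 - 2)) - 126902 = (-300 - 1*(-42)) - 126902 = (-300 + 42) - 126902 = -258 - 126902 = -127160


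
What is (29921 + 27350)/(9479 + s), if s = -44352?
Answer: -57271/34873 ≈ -1.6423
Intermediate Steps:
(29921 + 27350)/(9479 + s) = (29921 + 27350)/(9479 - 44352) = 57271/(-34873) = 57271*(-1/34873) = -57271/34873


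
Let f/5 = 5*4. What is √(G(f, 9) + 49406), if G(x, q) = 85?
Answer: 9*√611 ≈ 222.47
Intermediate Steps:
f = 100 (f = 5*(5*4) = 5*20 = 100)
√(G(f, 9) + 49406) = √(85 + 49406) = √49491 = 9*√611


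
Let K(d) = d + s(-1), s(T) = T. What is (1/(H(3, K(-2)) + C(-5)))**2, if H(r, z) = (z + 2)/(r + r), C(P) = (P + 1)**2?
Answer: 36/9025 ≈ 0.0039889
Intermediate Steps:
K(d) = -1 + d (K(d) = d - 1 = -1 + d)
C(P) = (1 + P)**2
H(r, z) = (2 + z)/(2*r) (H(r, z) = (2 + z)/((2*r)) = (2 + z)*(1/(2*r)) = (2 + z)/(2*r))
(1/(H(3, K(-2)) + C(-5)))**2 = (1/((1/2)*(2 + (-1 - 2))/3 + (1 - 5)**2))**2 = (1/((1/2)*(1/3)*(2 - 3) + (-4)**2))**2 = (1/((1/2)*(1/3)*(-1) + 16))**2 = (1/(-1/6 + 16))**2 = (1/(95/6))**2 = (6/95)**2 = 36/9025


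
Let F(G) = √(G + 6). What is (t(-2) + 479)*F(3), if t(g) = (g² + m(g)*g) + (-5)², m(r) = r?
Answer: 1536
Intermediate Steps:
F(G) = √(6 + G)
t(g) = 25 + 2*g² (t(g) = (g² + g*g) + (-5)² = (g² + g²) + 25 = 2*g² + 25 = 25 + 2*g²)
(t(-2) + 479)*F(3) = ((25 + 2*(-2)²) + 479)*√(6 + 3) = ((25 + 2*4) + 479)*√9 = ((25 + 8) + 479)*3 = (33 + 479)*3 = 512*3 = 1536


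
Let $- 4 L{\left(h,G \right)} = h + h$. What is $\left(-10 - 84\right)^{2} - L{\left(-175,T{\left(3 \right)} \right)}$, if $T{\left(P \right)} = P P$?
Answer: $\frac{17497}{2} \approx 8748.5$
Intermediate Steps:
$T{\left(P \right)} = P^{2}$
$L{\left(h,G \right)} = - \frac{h}{2}$ ($L{\left(h,G \right)} = - \frac{h + h}{4} = - \frac{2 h}{4} = - \frac{h}{2}$)
$\left(-10 - 84\right)^{2} - L{\left(-175,T{\left(3 \right)} \right)} = \left(-10 - 84\right)^{2} - \left(- \frac{1}{2}\right) \left(-175\right) = \left(-94\right)^{2} - \frac{175}{2} = 8836 - \frac{175}{2} = \frac{17497}{2}$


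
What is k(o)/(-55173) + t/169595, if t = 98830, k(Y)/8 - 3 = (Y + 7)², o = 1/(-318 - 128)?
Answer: 53530669185640/93063496430523 ≈ 0.57521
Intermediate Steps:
o = -1/446 (o = 1/(-446) = -1/446 ≈ -0.0022422)
k(Y) = 24 + 8*(7 + Y)² (k(Y) = 24 + 8*(Y + 7)² = 24 + 8*(7 + Y)²)
k(o)/(-55173) + t/169595 = (24 + 8*(7 - 1/446)²)/(-55173) + 98830/169595 = (24 + 8*(3121/446)²)*(-1/55173) + 98830*(1/169595) = (24 + 8*(9740641/198916))*(-1/55173) + 19766/33919 = (24 + 19481282/49729)*(-1/55173) + 19766/33919 = (20674778/49729)*(-1/55173) + 19766/33919 = -20674778/2743698117 + 19766/33919 = 53530669185640/93063496430523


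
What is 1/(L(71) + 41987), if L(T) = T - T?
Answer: 1/41987 ≈ 2.3817e-5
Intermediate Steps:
L(T) = 0
1/(L(71) + 41987) = 1/(0 + 41987) = 1/41987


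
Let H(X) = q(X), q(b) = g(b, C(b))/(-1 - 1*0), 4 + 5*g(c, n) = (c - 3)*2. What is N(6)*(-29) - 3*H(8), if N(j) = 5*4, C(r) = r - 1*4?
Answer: -2882/5 ≈ -576.40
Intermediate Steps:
C(r) = -4 + r (C(r) = r - 4 = -4 + r)
N(j) = 20
g(c, n) = -2 + 2*c/5 (g(c, n) = -4/5 + ((c - 3)*2)/5 = -4/5 + ((-3 + c)*2)/5 = -4/5 + (-6 + 2*c)/5 = -4/5 + (-6/5 + 2*c/5) = -2 + 2*c/5)
q(b) = 2 - 2*b/5 (q(b) = (-2 + 2*b/5)/(-1 - 1*0) = (-2 + 2*b/5)/(-1 + 0) = (-2 + 2*b/5)/(-1) = (-2 + 2*b/5)*(-1) = 2 - 2*b/5)
H(X) = 2 - 2*X/5
N(6)*(-29) - 3*H(8) = 20*(-29) - 3*(2 - 2/5*8) = -580 - 3*(2 - 16/5) = -580 - 3*(-6/5) = -580 + 18/5 = -2882/5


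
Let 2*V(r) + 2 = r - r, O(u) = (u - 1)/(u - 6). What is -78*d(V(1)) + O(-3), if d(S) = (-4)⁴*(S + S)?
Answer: 359428/9 ≈ 39936.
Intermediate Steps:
O(u) = (-1 + u)/(-6 + u)
V(r) = -1 (V(r) = -1 + (r - r)/2 = -1 + (½)*0 = -1 + 0 = -1)
d(S) = 512*S (d(S) = 256*(2*S) = 512*S)
-78*d(V(1)) + O(-3) = -39936*(-1) + (-1 - 3)/(-6 - 3) = -78*(-512) - 4/(-9) = 39936 - ⅑*(-4) = 39936 + 4/9 = 359428/9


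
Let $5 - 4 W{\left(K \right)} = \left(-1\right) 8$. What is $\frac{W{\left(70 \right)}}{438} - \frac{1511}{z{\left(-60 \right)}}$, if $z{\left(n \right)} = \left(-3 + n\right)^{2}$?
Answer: $- \frac{865225}{2317896} \approx -0.37328$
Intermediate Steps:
$W{\left(K \right)} = \frac{13}{4}$ ($W{\left(K \right)} = \frac{5}{4} - \frac{\left(-1\right) 8}{4} = \frac{5}{4} - -2 = \frac{5}{4} + 2 = \frac{13}{4}$)
$\frac{W{\left(70 \right)}}{438} - \frac{1511}{z{\left(-60 \right)}} = \frac{13}{4 \cdot 438} - \frac{1511}{\left(-3 - 60\right)^{2}} = \frac{13}{4} \cdot \frac{1}{438} - \frac{1511}{\left(-63\right)^{2}} = \frac{13}{1752} - \frac{1511}{3969} = - \frac{865225}{2317896}$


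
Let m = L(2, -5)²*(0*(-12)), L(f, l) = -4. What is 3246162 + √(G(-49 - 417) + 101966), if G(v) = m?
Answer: 3246162 + √101966 ≈ 3.2465e+6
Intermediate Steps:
m = 0 (m = (-4)²*(0*(-12)) = 16*0 = 0)
G(v) = 0
3246162 + √(G(-49 - 417) + 101966) = 3246162 + √(0 + 101966) = 3246162 + √101966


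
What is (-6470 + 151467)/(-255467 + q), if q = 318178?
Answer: 144997/62711 ≈ 2.3121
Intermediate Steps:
(-6470 + 151467)/(-255467 + q) = (-6470 + 151467)/(-255467 + 318178) = 144997/62711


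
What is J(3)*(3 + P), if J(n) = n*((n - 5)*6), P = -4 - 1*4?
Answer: 180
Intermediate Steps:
P = -8 (P = -4 - 4 = -8)
J(n) = n*(-30 + 6*n) (J(n) = n*((-5 + n)*6) = n*(-30 + 6*n))
J(3)*(3 + P) = (6*3*(-5 + 3))*(3 - 8) = (6*3*(-2))*(-5) = -36*(-5) = 180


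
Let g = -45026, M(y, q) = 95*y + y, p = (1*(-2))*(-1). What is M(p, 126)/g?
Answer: -96/22513 ≈ -0.0042642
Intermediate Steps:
p = 2 (p = -2*(-1) = 2)
M(y, q) = 96*y
M(p, 126)/g = (96*2)/(-45026) = 192*(-1/45026) = -96/22513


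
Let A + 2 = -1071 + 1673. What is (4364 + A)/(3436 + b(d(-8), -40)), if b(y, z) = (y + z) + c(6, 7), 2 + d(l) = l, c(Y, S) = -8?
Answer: 2482/1689 ≈ 1.4695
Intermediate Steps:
A = 600 (A = -2 + (-1071 + 1673) = -2 + 602 = 600)
d(l) = -2 + l
b(y, z) = -8 + y + z (b(y, z) = (y + z) - 8 = -8 + y + z)
(4364 + A)/(3436 + b(d(-8), -40)) = (4364 + 600)/(3436 + (-8 + (-2 - 8) - 40)) = 4964/(3436 + (-8 - 10 - 40)) = 4964/(3436 - 58) = 4964/3378 = 4964*(1/3378) = 2482/1689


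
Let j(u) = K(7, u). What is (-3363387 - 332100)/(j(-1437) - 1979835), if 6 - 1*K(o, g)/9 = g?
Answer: 1231829/655616 ≈ 1.8789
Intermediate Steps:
K(o, g) = 54 - 9*g
j(u) = 54 - 9*u
(-3363387 - 332100)/(j(-1437) - 1979835) = (-3363387 - 332100)/((54 - 9*(-1437)) - 1979835) = -3695487/((54 + 12933) - 1979835) = -3695487/(12987 - 1979835) = -3695487/(-1966848) = -3695487*(-1/1966848) = 1231829/655616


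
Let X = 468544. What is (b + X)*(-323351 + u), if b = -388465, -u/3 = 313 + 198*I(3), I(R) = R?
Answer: -26111519688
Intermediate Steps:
u = -2721 (u = -3*(313 + 198*3) = -3*(313 + 594) = -3*907 = -2721)
(b + X)*(-323351 + u) = (-388465 + 468544)*(-323351 - 2721) = 80079*(-326072) = -26111519688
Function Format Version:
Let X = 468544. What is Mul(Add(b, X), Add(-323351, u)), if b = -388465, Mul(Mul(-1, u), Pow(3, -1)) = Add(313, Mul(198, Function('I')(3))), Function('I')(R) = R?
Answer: -26111519688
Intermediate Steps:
u = -2721 (u = Mul(-3, Add(313, Mul(198, 3))) = Mul(-3, Add(313, 594)) = Mul(-3, 907) = -2721)
Mul(Add(b, X), Add(-323351, u)) = Mul(Add(-388465, 468544), Add(-323351, -2721)) = Mul(80079, -326072) = -26111519688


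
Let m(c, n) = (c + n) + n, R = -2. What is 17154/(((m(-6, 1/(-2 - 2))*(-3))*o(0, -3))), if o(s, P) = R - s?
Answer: -5718/13 ≈ -439.85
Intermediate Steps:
m(c, n) = c + 2*n
o(s, P) = -2 - s
17154/(((m(-6, 1/(-2 - 2))*(-3))*o(0, -3))) = 17154/((((-6 + 2/(-2 - 2))*(-3))*(-2 - 1*0))) = 17154/((((-6 + 2/(-4))*(-3))*(-2 + 0))) = 17154/((((-6 + 2*(-¼))*(-3))*(-2))) = 17154/((((-6 - ½)*(-3))*(-2))) = 17154/((-13/2*(-3)*(-2))) = 17154/(((39/2)*(-2))) = 17154/(-39) = 17154*(-1/39) = -5718/13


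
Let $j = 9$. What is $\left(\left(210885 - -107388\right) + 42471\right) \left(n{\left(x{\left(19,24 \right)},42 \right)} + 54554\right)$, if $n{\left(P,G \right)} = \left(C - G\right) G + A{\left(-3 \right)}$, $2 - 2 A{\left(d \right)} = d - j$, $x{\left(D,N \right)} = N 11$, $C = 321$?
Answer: $23909751576$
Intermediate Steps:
$x{\left(D,N \right)} = 11 N$
$A{\left(d \right)} = \frac{11}{2} - \frac{d}{2}$ ($A{\left(d \right)} = 1 - \frac{d - 9}{2} = 1 - \frac{-9 + d}{2} = 1 - \left(- \frac{9}{2} + \frac{d}{2}\right) = \frac{11}{2} - \frac{d}{2}$)
$n{\left(P,G \right)} = 7 + G \left(321 - G\right)$ ($n{\left(P,G \right)} = \left(321 - G\right) G + \left(\frac{11}{2} - - \frac{3}{2}\right) = G \left(321 - G\right) + \left(\frac{11}{2} + \frac{3}{2}\right) = G \left(321 - G\right) + 7 = 7 + G \left(321 - G\right)$)
$\left(\left(210885 - -107388\right) + 42471\right) \left(n{\left(x{\left(19,24 \right)},42 \right)} + 54554\right) = \left(\left(210885 - -107388\right) + 42471\right) \left(\left(7 - 42^{2} + 321 \cdot 42\right) + 54554\right) = \left(\left(210885 + 107388\right) + 42471\right) \left(\left(7 - 1764 + 13482\right) + 54554\right) = \left(318273 + 42471\right) \left(\left(7 - 1764 + 13482\right) + 54554\right) = 360744 \left(11725 + 54554\right) = 360744 \cdot 66279 = 23909751576$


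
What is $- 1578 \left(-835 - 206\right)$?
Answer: $1642698$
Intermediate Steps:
$- 1578 \left(-835 - 206\right) = \left(-1578\right) \left(-1041\right) = 1642698$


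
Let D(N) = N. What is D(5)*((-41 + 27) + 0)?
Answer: -70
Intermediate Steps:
D(5)*((-41 + 27) + 0) = 5*((-41 + 27) + 0) = 5*(-14 + 0) = 5*(-14) = -70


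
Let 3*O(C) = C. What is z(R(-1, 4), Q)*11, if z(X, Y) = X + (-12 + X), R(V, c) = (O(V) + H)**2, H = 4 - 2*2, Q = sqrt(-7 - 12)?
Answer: -1166/9 ≈ -129.56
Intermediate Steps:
Q = I*sqrt(19) (Q = sqrt(-19) = I*sqrt(19) ≈ 4.3589*I)
O(C) = C/3
H = 0 (H = 4 - 4 = 0)
R(V, c) = V**2/9 (R(V, c) = (V/3 + 0)**2 = (V/3)**2 = V**2/9)
z(X, Y) = -12 + 2*X
z(R(-1, 4), Q)*11 = (-12 + 2*((1/9)*(-1)**2))*11 = (-12 + 2*((1/9)*1))*11 = (-12 + 2*(1/9))*11 = (-12 + 2/9)*11 = -106/9*11 = -1166/9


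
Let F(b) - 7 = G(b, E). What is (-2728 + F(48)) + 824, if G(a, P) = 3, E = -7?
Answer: -1894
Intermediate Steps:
F(b) = 10 (F(b) = 7 + 3 = 10)
(-2728 + F(48)) + 824 = (-2728 + 10) + 824 = -2718 + 824 = -1894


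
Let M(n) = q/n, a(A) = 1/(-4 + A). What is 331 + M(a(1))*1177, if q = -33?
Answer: 116854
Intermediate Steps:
M(n) = -33/n
331 + M(a(1))*1177 = 331 - 33/(1/(-4 + 1))*1177 = 331 - 33/(1/(-3))*1177 = 331 - 33/(-1/3)*1177 = 331 - 33*(-3)*1177 = 331 + 99*1177 = 331 + 116523 = 116854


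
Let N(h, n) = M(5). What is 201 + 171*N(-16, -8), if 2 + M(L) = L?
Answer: 714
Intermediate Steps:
M(L) = -2 + L
N(h, n) = 3 (N(h, n) = -2 + 5 = 3)
201 + 171*N(-16, -8) = 201 + 171*3 = 201 + 513 = 714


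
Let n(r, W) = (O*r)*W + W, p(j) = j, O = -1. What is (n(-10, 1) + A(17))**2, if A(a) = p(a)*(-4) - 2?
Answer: 3481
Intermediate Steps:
n(r, W) = W - W*r (n(r, W) = (-r)*W + W = -W*r + W = W - W*r)
A(a) = -2 - 4*a (A(a) = a*(-4) - 2 = -4*a - 2 = -2 - 4*a)
(n(-10, 1) + A(17))**2 = (1*(1 - 1*(-10)) + (-2 - 4*17))**2 = (1*(1 + 10) + (-2 - 68))**2 = (1*11 - 70)**2 = (11 - 70)**2 = (-59)**2 = 3481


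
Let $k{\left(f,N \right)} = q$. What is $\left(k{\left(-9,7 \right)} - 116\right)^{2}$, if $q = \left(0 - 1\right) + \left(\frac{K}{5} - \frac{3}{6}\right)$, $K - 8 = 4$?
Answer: $\frac{1324801}{100} \approx 13248.0$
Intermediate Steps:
$K = 12$ ($K = 8 + 4 = 12$)
$q = \frac{9}{10}$ ($q = \left(0 - 1\right) + \left(\frac{12}{5} - \frac{3}{6}\right) = -1 + \left(12 \cdot \frac{1}{5} - \frac{1}{2}\right) = -1 + \left(\frac{12}{5} - \frac{1}{2}\right) = -1 + \frac{19}{10} = \frac{9}{10} \approx 0.9$)
$k{\left(f,N \right)} = \frac{9}{10}$
$\left(k{\left(-9,7 \right)} - 116\right)^{2} = \left(\frac{9}{10} - 116\right)^{2} = \left(- \frac{1151}{10}\right)^{2} = \frac{1324801}{100}$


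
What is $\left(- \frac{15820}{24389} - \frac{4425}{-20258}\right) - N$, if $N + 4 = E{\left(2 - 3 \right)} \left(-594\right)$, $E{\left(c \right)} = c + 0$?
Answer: $- \frac{291715253815}{494072362} \approx -590.43$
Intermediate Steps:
$E{\left(c \right)} = c$
$N = 590$ ($N = -4 + \left(2 - 3\right) \left(-594\right) = -4 - -594 = -4 + 594 = 590$)
$\left(- \frac{15820}{24389} - \frac{4425}{-20258}\right) - N = \left(- \frac{15820}{24389} - \frac{4425}{-20258}\right) - 590 = \left(\left(-15820\right) \frac{1}{24389} - - \frac{4425}{20258}\right) - 590 = \left(- \frac{15820}{24389} + \frac{4425}{20258}\right) - 590 = - \frac{212560235}{494072362} - 590 = - \frac{291715253815}{494072362}$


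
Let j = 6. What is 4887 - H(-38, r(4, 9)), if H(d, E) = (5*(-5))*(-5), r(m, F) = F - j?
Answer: 4762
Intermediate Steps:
r(m, F) = -6 + F (r(m, F) = F - 1*6 = F - 6 = -6 + F)
H(d, E) = 125 (H(d, E) = -25*(-5) = 125)
4887 - H(-38, r(4, 9)) = 4887 - 1*125 = 4887 - 125 = 4762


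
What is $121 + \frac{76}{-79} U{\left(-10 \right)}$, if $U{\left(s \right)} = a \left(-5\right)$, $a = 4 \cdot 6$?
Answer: $\frac{18679}{79} \approx 236.44$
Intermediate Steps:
$a = 24$
$U{\left(s \right)} = -120$ ($U{\left(s \right)} = 24 \left(-5\right) = -120$)
$121 + \frac{76}{-79} U{\left(-10 \right)} = 121 + \frac{76}{-79} \left(-120\right) = 121 + 76 \left(- \frac{1}{79}\right) \left(-120\right) = 121 - - \frac{9120}{79} = 121 + \frac{9120}{79} = \frac{18679}{79}$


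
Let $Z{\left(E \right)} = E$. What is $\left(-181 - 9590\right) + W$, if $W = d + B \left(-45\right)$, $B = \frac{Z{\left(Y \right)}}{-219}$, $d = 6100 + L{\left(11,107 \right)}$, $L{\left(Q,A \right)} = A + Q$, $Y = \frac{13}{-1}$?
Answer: $- \frac{259564}{73} \approx -3555.7$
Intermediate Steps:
$Y = -13$ ($Y = 13 \left(-1\right) = -13$)
$d = 6218$ ($d = 6100 + \left(107 + 11\right) = 6100 + 118 = 6218$)
$B = \frac{13}{219}$ ($B = - \frac{13}{-219} = \left(-13\right) \left(- \frac{1}{219}\right) = \frac{13}{219} \approx 0.059361$)
$W = \frac{453719}{73}$ ($W = 6218 + \frac{13}{219} \left(-45\right) = 6218 - \frac{195}{73} = \frac{453719}{73} \approx 6215.3$)
$\left(-181 - 9590\right) + W = \left(-181 - 9590\right) + \frac{453719}{73} = -9771 + \frac{453719}{73} = - \frac{259564}{73}$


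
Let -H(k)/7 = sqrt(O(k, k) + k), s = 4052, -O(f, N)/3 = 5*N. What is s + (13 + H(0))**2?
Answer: 4221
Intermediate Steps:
O(f, N) = -15*N
H(k) = -7*sqrt(14)*sqrt(-k) (H(k) = -7*sqrt(-15*k + k) = -7*sqrt(14)*sqrt(-k))
s + (13 + H(0))**2 = 4052 + (13 - 7*sqrt(14)*sqrt(-1*0))**2 = 4052 + (13 - 7*sqrt(14)*sqrt(0))**2 = 4052 + (13 - 7*sqrt(14)*0)**2 = 4052 + (13 + 0)**2 = 4052 + 13**2 = 4052 + 169 = 4221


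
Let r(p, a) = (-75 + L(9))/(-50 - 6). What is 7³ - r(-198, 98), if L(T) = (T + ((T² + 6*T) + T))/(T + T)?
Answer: 5469/16 ≈ 341.81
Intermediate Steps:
L(T) = (T² + 8*T)/(2*T) (L(T) = (T + (T² + 7*T))/((2*T)) = (T² + 8*T)*(1/(2*T)) = (T² + 8*T)/(2*T))
r(p, a) = 19/16 (r(p, a) = (-75 + (4 + (½)*9))/(-50 - 6) = (-75 + (4 + 9/2))/(-56) = (-75 + 17/2)*(-1/56) = -133/2*(-1/56) = 19/16)
7³ - r(-198, 98) = 7³ - 1*19/16 = 343 - 19/16 = 5469/16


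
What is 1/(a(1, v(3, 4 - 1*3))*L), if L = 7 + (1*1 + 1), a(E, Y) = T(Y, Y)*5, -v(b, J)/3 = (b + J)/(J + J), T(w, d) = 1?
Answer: 1/45 ≈ 0.022222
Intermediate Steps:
v(b, J) = -3*(J + b)/(2*J) (v(b, J) = -3*(b + J)/(J + J) = -3*(J + b)/(2*J))
a(E, Y) = 5 (a(E, Y) = 1*5 = 5)
L = 9 (L = 7 + (1 + 1) = 7 + 2 = 9)
1/(a(1, v(3, 4 - 1*3))*L) = 1/(5*9) = 1/45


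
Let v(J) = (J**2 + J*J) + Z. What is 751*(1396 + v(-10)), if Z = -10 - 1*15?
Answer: 1179821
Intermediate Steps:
Z = -25 (Z = -10 - 15 = -25)
v(J) = -25 + 2*J**2 (v(J) = (J**2 + J*J) - 25 = (J**2 + J**2) - 25 = 2*J**2 - 25 = -25 + 2*J**2)
751*(1396 + v(-10)) = 751*(1396 + (-25 + 2*(-10)**2)) = 751*(1396 + (-25 + 2*100)) = 751*(1396 + (-25 + 200)) = 751*(1396 + 175) = 751*1571 = 1179821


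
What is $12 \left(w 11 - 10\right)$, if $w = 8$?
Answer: $936$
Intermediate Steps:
$12 \left(w 11 - 10\right) = 12 \left(8 \cdot 11 - 10\right) = 12 \left(88 - 10\right) = 12 \cdot 78 = 936$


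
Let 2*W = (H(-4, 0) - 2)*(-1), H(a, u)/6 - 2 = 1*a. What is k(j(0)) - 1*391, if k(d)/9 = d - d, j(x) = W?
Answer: -391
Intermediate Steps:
H(a, u) = 12 + 6*a (H(a, u) = 12 + 6*(1*a) = 12 + 6*a)
W = 7 (W = (((12 + 6*(-4)) - 2)*(-1))/2 = (((12 - 24) - 2)*(-1))/2 = ((-12 - 2)*(-1))/2 = (-14*(-1))/2 = (1/2)*14 = 7)
j(x) = 7
k(d) = 0 (k(d) = 9*(d - d) = 9*0 = 0)
k(j(0)) - 1*391 = 0 - 1*391 = 0 - 391 = -391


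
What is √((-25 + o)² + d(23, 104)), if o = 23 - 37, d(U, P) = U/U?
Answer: √1522 ≈ 39.013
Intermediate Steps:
d(U, P) = 1
o = -14
√((-25 + o)² + d(23, 104)) = √((-25 - 14)² + 1) = √((-39)² + 1) = √(1521 + 1) = √1522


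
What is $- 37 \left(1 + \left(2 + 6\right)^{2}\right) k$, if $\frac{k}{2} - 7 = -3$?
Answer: $-19240$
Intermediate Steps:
$k = 8$ ($k = 14 + 2 \left(-3\right) = 14 - 6 = 8$)
$- 37 \left(1 + \left(2 + 6\right)^{2}\right) k = - 37 \left(1 + \left(2 + 6\right)^{2}\right) 8 = - 37 \left(1 + 8^{2}\right) 8 = - 37 \left(1 + 64\right) 8 = - 37 \cdot 65 \cdot 8 = \left(-37\right) 520 = -19240$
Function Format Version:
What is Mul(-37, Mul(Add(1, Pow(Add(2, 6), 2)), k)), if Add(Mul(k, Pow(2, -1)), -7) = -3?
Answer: -19240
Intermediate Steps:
k = 8 (k = Add(14, Mul(2, -3)) = Add(14, -6) = 8)
Mul(-37, Mul(Add(1, Pow(Add(2, 6), 2)), k)) = Mul(-37, Mul(Add(1, Pow(Add(2, 6), 2)), 8)) = Mul(-37, Mul(Add(1, Pow(8, 2)), 8)) = Mul(-37, Mul(Add(1, 64), 8)) = Mul(-37, Mul(65, 8)) = Mul(-37, 520) = -19240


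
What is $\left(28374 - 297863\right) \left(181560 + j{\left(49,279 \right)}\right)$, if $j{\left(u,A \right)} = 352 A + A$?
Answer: $-75469585983$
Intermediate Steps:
$j{\left(u,A \right)} = 353 A$
$\left(28374 - 297863\right) \left(181560 + j{\left(49,279 \right)}\right) = \left(28374 - 297863\right) \left(181560 + 353 \cdot 279\right) = - 269489 \left(181560 + 98487\right) = \left(-269489\right) 280047 = -75469585983$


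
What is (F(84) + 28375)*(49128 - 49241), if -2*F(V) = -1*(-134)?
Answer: -3198804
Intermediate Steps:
F(V) = -67 (F(V) = -(-1)*(-134)/2 = -½*134 = -67)
(F(84) + 28375)*(49128 - 49241) = (-67 + 28375)*(49128 - 49241) = 28308*(-113) = -3198804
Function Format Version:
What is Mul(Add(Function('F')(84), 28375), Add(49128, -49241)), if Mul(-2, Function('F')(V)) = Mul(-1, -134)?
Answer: -3198804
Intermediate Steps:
Function('F')(V) = -67 (Function('F')(V) = Mul(Rational(-1, 2), Mul(-1, -134)) = Mul(Rational(-1, 2), 134) = -67)
Mul(Add(Function('F')(84), 28375), Add(49128, -49241)) = Mul(Add(-67, 28375), Add(49128, -49241)) = Mul(28308, -113) = -3198804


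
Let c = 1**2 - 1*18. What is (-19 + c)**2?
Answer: 1296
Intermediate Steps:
c = -17 (c = 1 - 18 = -17)
(-19 + c)**2 = (-19 - 17)**2 = (-36)**2 = 1296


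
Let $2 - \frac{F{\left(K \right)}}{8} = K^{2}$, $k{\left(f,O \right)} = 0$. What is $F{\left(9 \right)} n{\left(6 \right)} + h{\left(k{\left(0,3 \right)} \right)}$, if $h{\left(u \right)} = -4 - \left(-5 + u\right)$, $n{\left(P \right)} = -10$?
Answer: $6321$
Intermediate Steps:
$F{\left(K \right)} = 16 - 8 K^{2}$
$h{\left(u \right)} = 1 - u$ ($h{\left(u \right)} = -4 - \left(-5 + u\right) = 1 - u$)
$F{\left(9 \right)} n{\left(6 \right)} + h{\left(k{\left(0,3 \right)} \right)} = \left(16 - 8 \cdot 9^{2}\right) \left(-10\right) + \left(1 - 0\right) = \left(16 - 648\right) \left(-10\right) + \left(1 + 0\right) = \left(16 - 648\right) \left(-10\right) + 1 = \left(-632\right) \left(-10\right) + 1 = 6320 + 1 = 6321$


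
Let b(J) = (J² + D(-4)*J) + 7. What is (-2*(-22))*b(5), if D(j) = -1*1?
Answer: 1188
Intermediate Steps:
D(j) = -1
b(J) = 7 + J² - J (b(J) = (J² - J) + 7 = 7 + J² - J)
(-2*(-22))*b(5) = (-2*(-22))*(7 + 5² - 1*5) = 44*(7 + 25 - 5) = 44*27 = 1188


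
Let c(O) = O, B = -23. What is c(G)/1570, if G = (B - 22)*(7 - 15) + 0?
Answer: 36/157 ≈ 0.22930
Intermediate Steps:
G = 360 (G = (-23 - 22)*(7 - 15) + 0 = -45*(-8) + 0 = 360 + 0 = 360)
c(G)/1570 = 360/1570 = 360*(1/1570) = 36/157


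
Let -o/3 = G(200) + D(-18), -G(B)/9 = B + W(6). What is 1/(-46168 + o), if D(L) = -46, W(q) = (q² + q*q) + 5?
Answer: -1/38551 ≈ -2.5940e-5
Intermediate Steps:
W(q) = 5 + 2*q² (W(q) = (q² + q²) + 5 = 2*q² + 5 = 5 + 2*q²)
G(B) = -693 - 9*B (G(B) = -9*(B + (5 + 2*6²)) = -9*(B + (5 + 2*36)) = -9*(B + (5 + 72)) = -9*(B + 77) = -9*(77 + B) = -693 - 9*B)
o = 7617 (o = -3*((-693 - 9*200) - 46) = -3*((-693 - 1800) - 46) = -3*(-2493 - 46) = -3*(-2539) = 7617)
1/(-46168 + o) = 1/(-46168 + 7617) = 1/(-38551) = -1/38551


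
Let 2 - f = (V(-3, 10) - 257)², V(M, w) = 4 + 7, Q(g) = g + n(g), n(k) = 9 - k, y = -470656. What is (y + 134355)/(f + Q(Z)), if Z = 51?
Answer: 336301/60505 ≈ 5.5582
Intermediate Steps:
Q(g) = 9 (Q(g) = g + (9 - g) = 9)
V(M, w) = 11
f = -60514 (f = 2 - (11 - 257)² = 2 - 1*(-246)² = 2 - 1*60516 = 2 - 60516 = -60514)
(y + 134355)/(f + Q(Z)) = (-470656 + 134355)/(-60514 + 9) = -336301/(-60505) = -336301*(-1/60505) = 336301/60505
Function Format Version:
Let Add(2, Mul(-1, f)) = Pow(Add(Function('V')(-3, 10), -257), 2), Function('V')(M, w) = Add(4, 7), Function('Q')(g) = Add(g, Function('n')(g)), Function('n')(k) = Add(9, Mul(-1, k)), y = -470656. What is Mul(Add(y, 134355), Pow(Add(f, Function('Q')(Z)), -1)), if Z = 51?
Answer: Rational(336301, 60505) ≈ 5.5582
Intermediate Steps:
Function('Q')(g) = 9 (Function('Q')(g) = Add(g, Add(9, Mul(-1, g))) = 9)
Function('V')(M, w) = 11
f = -60514 (f = Add(2, Mul(-1, Pow(Add(11, -257), 2))) = Add(2, Mul(-1, Pow(-246, 2))) = Add(2, Mul(-1, 60516)) = Add(2, -60516) = -60514)
Mul(Add(y, 134355), Pow(Add(f, Function('Q')(Z)), -1)) = Mul(Add(-470656, 134355), Pow(Add(-60514, 9), -1)) = Mul(-336301, Pow(-60505, -1)) = Mul(-336301, Rational(-1, 60505)) = Rational(336301, 60505)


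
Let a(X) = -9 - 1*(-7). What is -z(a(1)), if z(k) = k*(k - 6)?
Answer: -16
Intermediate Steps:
a(X) = -2 (a(X) = -9 + 7 = -2)
z(k) = k*(-6 + k)
-z(a(1)) = -(-2)*(-6 - 2) = -(-2)*(-8) = -1*16 = -16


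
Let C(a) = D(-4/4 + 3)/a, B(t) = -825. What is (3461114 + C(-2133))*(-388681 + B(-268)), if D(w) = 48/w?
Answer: -958516637029276/711 ≈ -1.3481e+12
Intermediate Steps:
C(a) = 24/a (C(a) = (48/(-4/4 + 3))/a = (48/(-4*¼ + 3))/a = (48/(-1 + 3))/a = (48/2)/a = (48*(½))/a = 24/a)
(3461114 + C(-2133))*(-388681 + B(-268)) = (3461114 + 24/(-2133))*(-388681 - 825) = (3461114 + 24*(-1/2133))*(-389506) = (3461114 - 8/711)*(-389506) = (2460852046/711)*(-389506) = -958516637029276/711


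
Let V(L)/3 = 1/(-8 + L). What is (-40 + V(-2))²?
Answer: 162409/100 ≈ 1624.1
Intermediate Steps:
V(L) = 3/(-8 + L)
(-40 + V(-2))² = (-40 + 3/(-8 - 2))² = (-40 + 3/(-10))² = (-40 + 3*(-⅒))² = (-40 - 3/10)² = (-403/10)² = 162409/100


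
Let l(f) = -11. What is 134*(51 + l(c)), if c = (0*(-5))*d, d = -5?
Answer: 5360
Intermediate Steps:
c = 0 (c = (0*(-5))*(-5) = 0*(-5) = 0)
134*(51 + l(c)) = 134*(51 - 11) = 134*40 = 5360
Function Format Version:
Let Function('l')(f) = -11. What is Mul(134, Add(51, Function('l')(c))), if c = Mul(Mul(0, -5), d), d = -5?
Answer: 5360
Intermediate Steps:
c = 0 (c = Mul(Mul(0, -5), -5) = Mul(0, -5) = 0)
Mul(134, Add(51, Function('l')(c))) = Mul(134, Add(51, -11)) = Mul(134, 40) = 5360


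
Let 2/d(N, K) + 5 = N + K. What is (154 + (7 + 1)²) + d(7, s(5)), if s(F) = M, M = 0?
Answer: 219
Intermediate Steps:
s(F) = 0
d(N, K) = 2/(-5 + K + N) (d(N, K) = 2/(-5 + (N + K)) = 2/(-5 + (K + N)) = 2/(-5 + K + N))
(154 + (7 + 1)²) + d(7, s(5)) = (154 + (7 + 1)²) + 2/(-5 + 0 + 7) = (154 + 8²) + 2/2 = (154 + 64) + 2*(½) = 218 + 1 = 219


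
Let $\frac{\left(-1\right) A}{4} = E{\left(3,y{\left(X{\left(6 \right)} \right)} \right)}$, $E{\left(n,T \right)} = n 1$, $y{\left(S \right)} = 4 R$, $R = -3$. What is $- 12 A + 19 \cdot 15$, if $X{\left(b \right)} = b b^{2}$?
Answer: $429$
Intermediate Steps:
$X{\left(b \right)} = b^{3}$
$y{\left(S \right)} = -12$ ($y{\left(S \right)} = 4 \left(-3\right) = -12$)
$E{\left(n,T \right)} = n$
$A = -12$ ($A = \left(-4\right) 3 = -12$)
$- 12 A + 19 \cdot 15 = \left(-12\right) \left(-12\right) + 19 \cdot 15 = 144 + 285 = 429$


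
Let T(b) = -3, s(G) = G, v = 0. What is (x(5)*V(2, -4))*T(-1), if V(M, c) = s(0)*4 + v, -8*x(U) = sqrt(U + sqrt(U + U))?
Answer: 0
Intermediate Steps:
x(U) = -sqrt(U + sqrt(2)*sqrt(U))/8 (x(U) = -sqrt(U + sqrt(U + U))/8 = -sqrt(U + sqrt(2*U))/8 = -sqrt(U + sqrt(2)*sqrt(U))/8)
V(M, c) = 0 (V(M, c) = 0*4 + 0 = 0 + 0 = 0)
(x(5)*V(2, -4))*T(-1) = (-sqrt(5 + sqrt(2)*sqrt(5))/8*0)*(-3) = (-sqrt(5 + sqrt(10))/8*0)*(-3) = 0*(-3) = 0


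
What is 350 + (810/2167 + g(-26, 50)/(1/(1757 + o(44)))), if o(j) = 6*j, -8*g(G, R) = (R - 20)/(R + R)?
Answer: 47602279/173360 ≈ 274.59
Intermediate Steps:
g(G, R) = -(-20 + R)/(16*R) (g(G, R) = -(R - 20)/(8*(R + R)) = -(-20 + R)/(8*(2*R)) = -(-20 + R)*1/(2*R)/8 = -(-20 + R)/(16*R))
350 + (810/2167 + g(-26, 50)/(1/(1757 + o(44)))) = 350 + (810/2167 + ((1/16)*(20 - 1*50)/50)/(1/(1757 + 6*44))) = 350 + (810*(1/2167) + ((1/16)*(1/50)*(20 - 50))/(1/(1757 + 264))) = 350 + (810/2167 + ((1/16)*(1/50)*(-30))/(1/2021)) = 350 + (810/2167 - 3/(80*1/2021)) = 350 + (810/2167 - 3/80*2021) = 350 + (810/2167 - 6063/80) = 350 - 13073721/173360 = 47602279/173360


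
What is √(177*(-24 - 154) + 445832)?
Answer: √414326 ≈ 643.68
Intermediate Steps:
√(177*(-24 - 154) + 445832) = √(177*(-178) + 445832) = √(-31506 + 445832) = √414326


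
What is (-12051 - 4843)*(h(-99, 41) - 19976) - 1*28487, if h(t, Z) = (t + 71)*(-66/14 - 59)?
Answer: 307307161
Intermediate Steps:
h(t, Z) = -31666/7 - 446*t/7 (h(t, Z) = (71 + t)*(-66*1/14 - 59) = (71 + t)*(-33/7 - 59) = (71 + t)*(-446/7) = -31666/7 - 446*t/7)
(-12051 - 4843)*(h(-99, 41) - 19976) - 1*28487 = (-12051 - 4843)*((-31666/7 - 446/7*(-99)) - 19976) - 1*28487 = -16894*((-31666/7 + 44154/7) - 19976) - 28487 = -16894*(1784 - 19976) - 28487 = -16894*(-18192) - 28487 = 307335648 - 28487 = 307307161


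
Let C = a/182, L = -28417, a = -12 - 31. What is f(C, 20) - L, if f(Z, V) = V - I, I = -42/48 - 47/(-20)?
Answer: 1137421/40 ≈ 28436.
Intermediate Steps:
a = -43
I = 59/40 (I = -42*1/48 - 47*(-1/20) = -7/8 + 47/20 = 59/40 ≈ 1.4750)
C = -43/182 ≈ -0.23626
f(Z, V) = -59/40 + V (f(Z, V) = V - 1*59/40 = V - 59/40 = -59/40 + V)
f(C, 20) - L = (-59/40 + 20) - 1*(-28417) = 741/40 + 28417 = 1137421/40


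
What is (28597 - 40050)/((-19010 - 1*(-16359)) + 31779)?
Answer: -11453/29128 ≈ -0.39320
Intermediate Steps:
(28597 - 40050)/((-19010 - 1*(-16359)) + 31779) = -11453/((-19010 + 16359) + 31779) = -11453/(-2651 + 31779) = -11453/29128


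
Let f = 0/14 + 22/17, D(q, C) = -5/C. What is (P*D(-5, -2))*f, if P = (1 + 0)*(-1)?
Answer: -55/17 ≈ -3.2353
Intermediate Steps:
P = -1 (P = 1*(-1) = -1)
f = 22/17 (f = 0*(1/14) + 22*(1/17) = 0 + 22/17 = 22/17 ≈ 1.2941)
(P*D(-5, -2))*f = -(-5)/(-2)*(22/17) = -(-5)*(-1)/2*(22/17) = -1*5/2*(22/17) = -5/2*22/17 = -55/17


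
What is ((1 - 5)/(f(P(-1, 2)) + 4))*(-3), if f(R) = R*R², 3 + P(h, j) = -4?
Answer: -4/113 ≈ -0.035398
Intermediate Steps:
P(h, j) = -7 (P(h, j) = -3 - 4 = -7)
f(R) = R³
((1 - 5)/(f(P(-1, 2)) + 4))*(-3) = ((1 - 5)/((-7)³ + 4))*(-3) = -4/(-343 + 4)*(-3) = -4/(-339)*(-3) = -4*(-1/339)*(-3) = (4/339)*(-3) = -4/113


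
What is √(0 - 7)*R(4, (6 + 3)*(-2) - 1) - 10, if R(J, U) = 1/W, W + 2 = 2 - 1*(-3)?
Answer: -10 + I*√7/3 ≈ -10.0 + 0.88192*I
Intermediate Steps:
W = 3 (W = -2 + (2 - 1*(-3)) = -2 + (2 + 3) = -2 + 5 = 3)
R(J, U) = ⅓ (R(J, U) = 1/3 = ⅓)
√(0 - 7)*R(4, (6 + 3)*(-2) - 1) - 10 = √(0 - 7)*(⅓) - 10 = √(-7)*(⅓) - 10 = (I*√7)*(⅓) - 10 = I*√7/3 - 10 = -10 + I*√7/3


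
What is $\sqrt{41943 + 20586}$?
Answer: $\sqrt{62529} \approx 250.06$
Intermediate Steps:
$\sqrt{41943 + 20586} = \sqrt{62529}$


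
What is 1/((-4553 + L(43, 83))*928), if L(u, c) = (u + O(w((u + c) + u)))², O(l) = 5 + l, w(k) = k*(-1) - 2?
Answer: 1/9814528 ≈ 1.0189e-7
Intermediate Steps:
w(k) = -2 - k (w(k) = -k - 2 = -2 - k)
L(u, c) = (3 - c - u)² (L(u, c) = (u + (5 + (-2 - ((u + c) + u))))² = (u + (5 + (-2 - ((c + u) + u))))² = (u + (5 + (-2 - (c + 2*u))))² = (u + (5 + (-2 + (-c - 2*u))))² = (u + (5 + (-2 - c - 2*u)))² = (u + (3 - c - 2*u))² = (3 - c - u)²)
1/((-4553 + L(43, 83))*928) = 1/(-4553 + (-3 + 83 + 43)²*928) = (1/928)/(-4553 + 123²) = (1/928)/(-4553 + 15129) = (1/928)/10576 = (1/10576)*(1/928) = 1/9814528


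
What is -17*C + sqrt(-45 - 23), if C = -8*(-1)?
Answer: -136 + 2*I*sqrt(17) ≈ -136.0 + 8.2462*I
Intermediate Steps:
C = 8
-17*C + sqrt(-45 - 23) = -17*8 + sqrt(-45 - 23) = -136 + sqrt(-68) = -136 + 2*I*sqrt(17)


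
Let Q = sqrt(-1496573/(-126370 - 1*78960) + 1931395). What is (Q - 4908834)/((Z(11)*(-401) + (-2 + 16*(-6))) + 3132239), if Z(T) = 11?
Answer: -2454417/1563865 + sqrt(81428710238749590)/642216800900 ≈ -1.5690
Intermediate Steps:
Q = sqrt(81428710238749590)/205330 (Q = sqrt(-1496573/(-126370 - 78960) + 1931395) = sqrt(-1496573/(-205330) + 1931395) = sqrt(-1496573*(-1/205330) + 1931395) = sqrt(1496573/205330 + 1931395) = sqrt(396574831923/205330) = sqrt(81428710238749590)/205330 ≈ 1389.8)
(Q - 4908834)/((Z(11)*(-401) + (-2 + 16*(-6))) + 3132239) = (sqrt(81428710238749590)/205330 - 4908834)/((11*(-401) + (-2 + 16*(-6))) + 3132239) = (-4908834 + sqrt(81428710238749590)/205330)/((-4411 + (-2 - 96)) + 3132239) = (-4908834 + sqrt(81428710238749590)/205330)/((-4411 - 98) + 3132239) = (-4908834 + sqrt(81428710238749590)/205330)/(-4509 + 3132239) = (-4908834 + sqrt(81428710238749590)/205330)/3127730 = (-4908834 + sqrt(81428710238749590)/205330)*(1/3127730) = -2454417/1563865 + sqrt(81428710238749590)/642216800900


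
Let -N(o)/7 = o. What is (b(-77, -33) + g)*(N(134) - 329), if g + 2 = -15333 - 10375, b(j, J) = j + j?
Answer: 32769688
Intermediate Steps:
b(j, J) = 2*j
g = -25710 (g = -2 + (-15333 - 10375) = -2 - 25708 = -25710)
N(o) = -7*o
(b(-77, -33) + g)*(N(134) - 329) = (2*(-77) - 25710)*(-7*134 - 329) = (-154 - 25710)*(-938 - 329) = -25864*(-1267) = 32769688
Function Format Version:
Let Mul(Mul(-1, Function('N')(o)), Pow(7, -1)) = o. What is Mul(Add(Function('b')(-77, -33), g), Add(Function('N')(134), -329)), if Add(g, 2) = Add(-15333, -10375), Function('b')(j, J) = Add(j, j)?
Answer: 32769688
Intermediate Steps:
Function('b')(j, J) = Mul(2, j)
g = -25710 (g = Add(-2, Add(-15333, -10375)) = Add(-2, -25708) = -25710)
Function('N')(o) = Mul(-7, o)
Mul(Add(Function('b')(-77, -33), g), Add(Function('N')(134), -329)) = Mul(Add(Mul(2, -77), -25710), Add(Mul(-7, 134), -329)) = Mul(Add(-154, -25710), Add(-938, -329)) = Mul(-25864, -1267) = 32769688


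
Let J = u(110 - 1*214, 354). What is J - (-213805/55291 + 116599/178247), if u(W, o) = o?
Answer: 3520494250984/9855454877 ≈ 357.21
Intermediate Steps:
J = 354
J - (-213805/55291 + 116599/178247) = 354 - (-213805/55291 + 116599/178247) = 354 - 1*(-31663224526/9855454877) = 354 + 31663224526/9855454877 = 3520494250984/9855454877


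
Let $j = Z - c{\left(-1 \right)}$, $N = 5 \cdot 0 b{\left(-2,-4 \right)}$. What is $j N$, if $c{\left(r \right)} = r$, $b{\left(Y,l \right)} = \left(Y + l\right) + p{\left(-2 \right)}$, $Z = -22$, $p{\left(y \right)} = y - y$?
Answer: $0$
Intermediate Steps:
$p{\left(y \right)} = 0$
$b{\left(Y,l \right)} = Y + l$ ($b{\left(Y,l \right)} = \left(Y + l\right) + 0 = Y + l$)
$N = 0$ ($N = 5 \cdot 0 \left(-2 - 4\right) = 0 \left(-6\right) = 0$)
$j = -21$ ($j = -22 - -1 = -22 + 1 = -21$)
$j N = \left(-21\right) 0 = 0$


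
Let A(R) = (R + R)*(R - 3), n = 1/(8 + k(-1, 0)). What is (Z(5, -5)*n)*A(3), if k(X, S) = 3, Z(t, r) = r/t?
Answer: 0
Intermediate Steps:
n = 1/11 (n = 1/(8 + 3) = 1/11 ≈ 0.090909)
A(R) = 2*R*(-3 + R) (A(R) = (2*R)*(-3 + R) = 2*R*(-3 + R))
(Z(5, -5)*n)*A(3) = (-5/5*(1/11))*(2*3*(-3 + 3)) = (-5*⅕*(1/11))*(2*3*0) = -1*1/11*0 = -1/11*0 = 0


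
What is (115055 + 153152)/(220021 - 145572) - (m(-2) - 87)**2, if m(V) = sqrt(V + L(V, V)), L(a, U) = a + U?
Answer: -562789580/74449 + 174*I*sqrt(6) ≈ -7559.4 + 426.21*I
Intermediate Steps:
L(a, U) = U + a
m(V) = sqrt(3)*sqrt(V) (m(V) = sqrt(V + (V + V)) = sqrt(V + 2*V) = sqrt(3*V) = sqrt(3)*sqrt(V))
(115055 + 153152)/(220021 - 145572) - (m(-2) - 87)**2 = (115055 + 153152)/(220021 - 145572) - (sqrt(3)*sqrt(-2) - 87)**2 = 268207/74449 - (sqrt(3)*(I*sqrt(2)) - 87)**2 = 268207*(1/74449) - (I*sqrt(6) - 87)**2 = 268207/74449 - (-87 + I*sqrt(6))**2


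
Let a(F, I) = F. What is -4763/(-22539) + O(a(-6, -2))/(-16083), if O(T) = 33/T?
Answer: 4650139/21969378 ≈ 0.21166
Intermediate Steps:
-4763/(-22539) + O(a(-6, -2))/(-16083) = -4763/(-22539) + (33/(-6))/(-16083) = -4763*(-1/22539) + (33*(-1/6))*(-1/16083) = 433/2049 - 11/2*(-1/16083) = 433/2049 + 11/32166 = 4650139/21969378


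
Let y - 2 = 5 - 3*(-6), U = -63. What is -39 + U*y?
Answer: -1614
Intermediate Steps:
y = 25 (y = 2 + (5 - 3*(-6)) = 2 + (5 + 18) = 2 + 23 = 25)
-39 + U*y = -39 - 63*25 = -39 - 1575 = -1614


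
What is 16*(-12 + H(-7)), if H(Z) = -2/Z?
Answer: -1312/7 ≈ -187.43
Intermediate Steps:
16*(-12 + H(-7)) = 16*(-12 - 2/(-7)) = 16*(-12 - 2*(-⅐)) = 16*(-12 + 2/7) = 16*(-82/7) = -1312/7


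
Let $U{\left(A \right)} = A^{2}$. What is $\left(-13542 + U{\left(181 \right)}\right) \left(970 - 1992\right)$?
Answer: $-19641818$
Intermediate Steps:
$\left(-13542 + U{\left(181 \right)}\right) \left(970 - 1992\right) = \left(-13542 + 181^{2}\right) \left(970 - 1992\right) = \left(-13542 + 32761\right) \left(-1022\right) = 19219 \left(-1022\right) = -19641818$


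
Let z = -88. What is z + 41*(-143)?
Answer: -5951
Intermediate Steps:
z + 41*(-143) = -88 + 41*(-143) = -88 - 5863 = -5951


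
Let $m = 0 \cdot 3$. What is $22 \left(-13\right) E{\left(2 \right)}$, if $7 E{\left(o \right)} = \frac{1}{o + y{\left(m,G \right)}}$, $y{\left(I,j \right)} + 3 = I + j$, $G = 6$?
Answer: $- \frac{286}{35} \approx -8.1714$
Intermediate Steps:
$m = 0$
$y{\left(I,j \right)} = -3 + I + j$ ($y{\left(I,j \right)} = -3 + \left(I + j\right) = -3 + I + j$)
$E{\left(o \right)} = \frac{1}{7 \left(3 + o\right)}$ ($E{\left(o \right)} = \frac{1}{7 \left(o + \left(-3 + 0 + 6\right)\right)} = \frac{1}{7 \left(o + 3\right)} = \frac{1}{7 \left(3 + o\right)}$)
$22 \left(-13\right) E{\left(2 \right)} = 22 \left(-13\right) \frac{1}{7 \left(3 + 2\right)} = - 286 \frac{1}{7 \cdot 5} = - 286 \cdot \frac{1}{7} \cdot \frac{1}{5} = \left(-286\right) \frac{1}{35} = - \frac{286}{35}$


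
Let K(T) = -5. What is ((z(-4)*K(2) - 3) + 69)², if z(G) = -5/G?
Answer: 57121/16 ≈ 3570.1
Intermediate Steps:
((z(-4)*K(2) - 3) + 69)² = ((-5/(-4)*(-5) - 3) + 69)² = ((-5*(-¼)*(-5) - 3) + 69)² = (((5/4)*(-5) - 3) + 69)² = ((-25/4 - 3) + 69)² = (-37/4 + 69)² = (239/4)² = 57121/16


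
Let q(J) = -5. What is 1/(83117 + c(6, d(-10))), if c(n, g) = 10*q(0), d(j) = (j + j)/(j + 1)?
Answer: 1/83067 ≈ 1.2038e-5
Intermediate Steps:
d(j) = 2*j/(1 + j) (d(j) = (2*j)/(1 + j) = 2*j/(1 + j))
c(n, g) = -50 (c(n, g) = 10*(-5) = -50)
1/(83117 + c(6, d(-10))) = 1/(83117 - 50) = 1/83067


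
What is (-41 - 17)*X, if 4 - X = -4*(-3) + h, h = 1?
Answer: 522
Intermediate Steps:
X = -9 (X = 4 - (-4*(-3) + 1) = 4 - (12 + 1) = 4 - 1*13 = 4 - 13 = -9)
(-41 - 17)*X = (-41 - 17)*(-9) = -58*(-9) = 522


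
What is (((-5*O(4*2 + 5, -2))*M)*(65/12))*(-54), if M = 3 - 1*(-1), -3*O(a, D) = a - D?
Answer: -29250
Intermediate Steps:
O(a, D) = -a/3 + D/3 (O(a, D) = -(a - D)/3 = -a/3 + D/3)
M = 4 (M = 3 + 1 = 4)
(((-5*O(4*2 + 5, -2))*M)*(65/12))*(-54) = ((-5*(-(4*2 + 5)/3 + (⅓)*(-2))*4)*(65/12))*(-54) = ((-5*(-(8 + 5)/3 - ⅔)*4)*(65*(1/12)))*(-54) = ((-5*(-⅓*13 - ⅔)*4)*(65/12))*(-54) = ((-5*(-13/3 - ⅔)*4)*(65/12))*(-54) = ((-5*(-5)*4)*(65/12))*(-54) = ((25*4)*(65/12))*(-54) = (100*(65/12))*(-54) = (1625/3)*(-54) = -29250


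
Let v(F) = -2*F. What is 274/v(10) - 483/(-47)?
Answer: -1609/470 ≈ -3.4234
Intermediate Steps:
274/v(10) - 483/(-47) = 274/((-2*10)) - 483/(-47) = 274/(-20) - 483*(-1/47) = 274*(-1/20) + 483/47 = -137/10 + 483/47 = -1609/470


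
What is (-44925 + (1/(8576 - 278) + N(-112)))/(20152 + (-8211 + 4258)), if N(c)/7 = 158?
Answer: -363610061/134419302 ≈ -2.7050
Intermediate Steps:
N(c) = 1106 (N(c) = 7*158 = 1106)
(-44925 + (1/(8576 - 278) + N(-112)))/(20152 + (-8211 + 4258)) = (-44925 + (1/(8576 - 278) + 1106))/(20152 + (-8211 + 4258)) = (-44925 + (1/8298 + 1106))/(20152 - 3953) = (-44925 + (1/8298 + 1106))/16199 = (-44925 + 9177589/8298)*(1/16199) = -363610061/8298*1/16199 = -363610061/134419302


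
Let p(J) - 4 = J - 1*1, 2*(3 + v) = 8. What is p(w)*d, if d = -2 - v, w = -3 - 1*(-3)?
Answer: -9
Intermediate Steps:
v = 1 (v = -3 + (½)*8 = -3 + 4 = 1)
w = 0 (w = -3 + 3 = 0)
d = -3 (d = -2 - 1*1 = -2 - 1 = -3)
p(J) = 3 + J (p(J) = 4 + (J - 1*1) = 4 + (J - 1) = 4 + (-1 + J) = 3 + J)
p(w)*d = (3 + 0)*(-3) = 3*(-3) = -9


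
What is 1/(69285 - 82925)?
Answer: -1/13640 ≈ -7.3314e-5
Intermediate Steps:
1/(69285 - 82925) = 1/(-13640) = -1/13640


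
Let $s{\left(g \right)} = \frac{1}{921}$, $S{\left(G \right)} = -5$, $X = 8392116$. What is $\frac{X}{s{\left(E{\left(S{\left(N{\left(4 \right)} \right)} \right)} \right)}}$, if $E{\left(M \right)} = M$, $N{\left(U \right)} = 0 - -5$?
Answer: $7729138836$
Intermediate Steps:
$N{\left(U \right)} = 5$ ($N{\left(U \right)} = 0 + 5 = 5$)
$s{\left(g \right)} = \frac{1}{921}$
$\frac{X}{s{\left(E{\left(S{\left(N{\left(4 \right)} \right)} \right)} \right)}} = 8392116 \frac{1}{\frac{1}{921}} = 8392116 \cdot 921 = 7729138836$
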